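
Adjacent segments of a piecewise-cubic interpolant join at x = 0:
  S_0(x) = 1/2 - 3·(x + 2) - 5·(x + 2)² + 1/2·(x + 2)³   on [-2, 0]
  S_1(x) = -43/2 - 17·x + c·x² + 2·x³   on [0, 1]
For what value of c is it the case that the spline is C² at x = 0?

S_0''(x) = -10 + 3·(x + 2), so S_0''(0) = -4. On the right, S_1''(0) = 2c, so c = -2.

-2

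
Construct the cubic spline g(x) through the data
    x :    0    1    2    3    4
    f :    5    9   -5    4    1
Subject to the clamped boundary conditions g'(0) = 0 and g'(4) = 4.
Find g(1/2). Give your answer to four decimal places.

Put M_i = g'' at the i-th knot. Here h = (1, 1, 1, 1) and Δ = (4, -14, 9, -3), so the interior equations h_(i-1)·M_(i-1) + 2(h_(i-1)+h_i)·M_i + h_i·M_(i+1) = 6(Δ_i − Δ_(i-1)) read
  1·M_0 + 4·M_1 + 1·M_2 = 6(Δ_1 - Δ_0) = -108
  1·M_1 + 4·M_2 + 1·M_3 = 6(Δ_2 - Δ_1) = 138
  1·M_2 + 4·M_3 + 1·M_4 = 6(Δ_3 - Δ_2) = -72
Clamped end conditions give two more equations: 2h_0·M_0 + h_0·M_1 = 6(Δ_0 - g'(0)) = 24 and h_3·M_3 + 2h_3·M_4 = 6(g'(4) - Δ_3) = 42.
Solving: M_0 = 262/7, M_1 = -356/7, M_2 = 58, M_3 = -302/7, M_4 = 298/7.
On [0, 1], g(x) = 5 + 0·x + 131/7·x² - 103/7·x³.
With x = 1/2: g(1/2) = 439/56.

7.8393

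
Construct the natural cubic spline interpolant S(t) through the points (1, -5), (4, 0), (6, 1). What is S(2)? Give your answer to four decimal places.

-3.0222

Write σ_i for S''(x_i). With h_i = 3, 2 and divided differences Δ_i = 5/3, 1/2, the continuity of S' gives the tridiagonal system
  3·σ_0 + 10·σ_1 + 2·σ_2 = 6(Δ_1 - Δ_0) = -7
Natural end conditions: σ_0 = σ_2 = 0.
Hence σ_0 = 0, σ_1 = -7/10, σ_2 = 0.
On [1, 4], S(t) = -5 + 121/60·(t - 1) + 0·(t - 1)² - 7/180·(t - 1)³.
With (t - 1) = 1: S(2) = -136/45.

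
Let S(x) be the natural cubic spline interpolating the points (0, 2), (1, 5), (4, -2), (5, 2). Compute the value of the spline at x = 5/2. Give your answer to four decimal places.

1.1932

Put σ_i = S'' at the i-th knot. Here h = (1, 3, 1) and Δ = (3, -7/3, 4), so the interior equations h_(i-1)·σ_(i-1) + 2(h_(i-1)+h_i)·σ_i + h_i·σ_(i+1) = 6(Δ_i − Δ_(i-1)) read
  1·σ_0 + 8·σ_1 + 3·σ_2 = 6(Δ_1 - Δ_0) = -32
  3·σ_1 + 8·σ_2 + 1·σ_3 = 6(Δ_2 - Δ_1) = 38
Natural end conditions: σ_0 = σ_3 = 0.
Solving the tridiagonal system: σ_0 = 0, σ_1 = -74/11, σ_2 = 80/11, σ_3 = 0.
On [1, 4], S(x) = 5 + 25/33·(x - 1) - 37/11·(x - 1)² + 7/9·(x - 1)³.
With (x - 1) = 3/2: S(5/2) = 105/88.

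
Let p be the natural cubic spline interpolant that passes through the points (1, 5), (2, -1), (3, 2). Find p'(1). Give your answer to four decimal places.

-8.2500

Let σ_i = p''(x_i). Step sizes h_i = 1, 1; slopes of the chords Δ_i = (y_(i+1) - y_i)/h_i = -6, 3.
  1·σ_0 + 4·σ_1 + 1·σ_2 = 6(Δ_1 - Δ_0) = 54
Natural end conditions: σ_0 = σ_2 = 0.
Forward elimination and back-substitution give σ_0 = 0, σ_1 = 27/2, σ_2 = 0.
On [1, 2], p'(x) = b_0 + 2c_0·(x - 1) + 3d_0·(x - 1)² with b_0 = Δ_0 - h_0(2σ_0 + σ_1)/6 = -33/4, c_0 = σ_0/2 = 0, d_0 = (σ_1 - σ_0)/(6h_0) = 9/4. So p'(1) = -33/4.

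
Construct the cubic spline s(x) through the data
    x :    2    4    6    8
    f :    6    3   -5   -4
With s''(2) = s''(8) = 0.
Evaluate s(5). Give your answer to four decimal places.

Write M_i for s''(x_i). With h_i = 2, 2, 2 and divided differences Δ_i = -3/2, -4, 1/2, the continuity of s' gives the tridiagonal system
  2·M_0 + 8·M_1 + 2·M_2 = 6(Δ_1 - Δ_0) = -15
  2·M_1 + 8·M_2 + 2·M_3 = 6(Δ_2 - Δ_1) = 27
Natural end conditions: M_0 = M_3 = 0.
Solving: M_0 = 0, M_1 = -29/10, M_2 = 41/10, M_3 = 0.
On [4, 6], s(x) = 3 - 103/30·(x - 4) - 29/20·(x - 4)² + 7/12·(x - 4)³.
With (x - 4) = 1: s(5) = -13/10.

-1.3000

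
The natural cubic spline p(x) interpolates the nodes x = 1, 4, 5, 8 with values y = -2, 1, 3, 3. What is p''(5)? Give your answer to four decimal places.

Write m_i for p''(x_i). With h_i = 3, 1, 3 and divided differences Δ_i = 1, 2, 0, the continuity of p' gives the tridiagonal system
  3·m_0 + 8·m_1 + 1·m_2 = 6(Δ_1 - Δ_0) = 6
  1·m_1 + 8·m_2 + 3·m_3 = 6(Δ_2 - Δ_1) = -12
Natural end conditions: m_0 = m_3 = 0.
Forward elimination and back-substitution give m_0 = 0, m_1 = 20/21, m_2 = -34/21, m_3 = 0.

-1.6190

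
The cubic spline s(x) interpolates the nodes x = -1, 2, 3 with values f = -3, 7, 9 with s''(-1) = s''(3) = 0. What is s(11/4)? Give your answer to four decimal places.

Put M_i = s'' at the i-th knot. Here h = (3, 1) and Δ = (10/3, 2), so the interior equations h_(i-1)·M_(i-1) + 2(h_(i-1)+h_i)·M_i + h_i·M_(i+1) = 6(Δ_i − Δ_(i-1)) read
  3·M_0 + 8·M_1 + 1·M_2 = 6(Δ_1 - Δ_0) = -8
Natural end conditions: M_0 = M_2 = 0.
Forward elimination and back-substitution give M_0 = 0, M_1 = -1, M_2 = 0.
On [2, 3], s(x) = 7 + 7/3·(x - 2) - 1/2·(x - 2)² + 1/6·(x - 2)³.
With (x - 2) = 3/4: s(11/4) = 1093/128.

8.5391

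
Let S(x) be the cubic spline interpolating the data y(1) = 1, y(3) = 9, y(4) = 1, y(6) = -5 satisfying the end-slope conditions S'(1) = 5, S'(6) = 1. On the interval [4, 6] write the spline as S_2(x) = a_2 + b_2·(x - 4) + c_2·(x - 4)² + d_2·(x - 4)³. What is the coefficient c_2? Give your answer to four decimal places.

Let m_i = S''(x_i). Step sizes h_i = 2, 1, 2; slopes of the chords Δ_i = (y_(i+1) - y_i)/h_i = 4, -8, -3.
  2·m_0 + 6·m_1 + 1·m_2 = 6(Δ_1 - Δ_0) = -72
  1·m_1 + 6·m_2 + 2·m_3 = 6(Δ_2 - Δ_1) = 30
Clamped end conditions give two more equations: 2h_0·m_0 + h_0·m_1 = 6(Δ_0 - S'(1)) = -6 and h_2·m_2 + 2h_2·m_3 = 6(S'(6) - Δ_2) = 24.
Solving the tridiagonal system: m_0 = 97/16, m_1 = -121/8, m_2 = 53/8, m_3 = 43/16.
On [4, 6], with S_2(x) = a_2 + b_2·(x - 4) + c_2·(x - 4)² + d_2·(x - 4)³: c_2 = m_2/2 = 53/16, d_2 = (m_3 - m_2)/(6h_2) = -21/64, b_2 = Δ_2 - h_2(2m_2 + m_3)/6 = -133/16.

3.3125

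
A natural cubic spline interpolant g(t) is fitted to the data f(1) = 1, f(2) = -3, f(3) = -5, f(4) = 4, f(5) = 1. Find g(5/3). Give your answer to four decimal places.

-1.4947

Put σ_i = g'' at the i-th knot. Here h = (1, 1, 1, 1) and Δ = (-4, -2, 9, -3), so the interior equations h_(i-1)·σ_(i-1) + 2(h_(i-1)+h_i)·σ_i + h_i·σ_(i+1) = 6(Δ_i − Δ_(i-1)) read
  1·σ_0 + 4·σ_1 + 1·σ_2 = 6(Δ_1 - Δ_0) = 12
  1·σ_1 + 4·σ_2 + 1·σ_3 = 6(Δ_2 - Δ_1) = 66
  1·σ_2 + 4·σ_3 + 1·σ_4 = 6(Δ_3 - Δ_2) = -72
Natural end conditions: σ_0 = σ_4 = 0.
Solving: σ_0 = 0, σ_1 = -39/14, σ_2 = 162/7, σ_3 = -333/14, σ_4 = 0.
On [1, 2], g(t) = 1 - 99/28·(t - 1) + 0·(t - 1)² - 13/28·(t - 1)³.
With (t - 1) = 2/3: g(5/3) = -565/378.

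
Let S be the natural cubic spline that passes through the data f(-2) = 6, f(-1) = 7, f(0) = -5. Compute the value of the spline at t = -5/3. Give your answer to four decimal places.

Let σ_i = S''(x_i). Step sizes h_i = 1, 1; slopes of the chords Δ_i = (y_(i+1) - y_i)/h_i = 1, -12.
  1·σ_0 + 4·σ_1 + 1·σ_2 = 6(Δ_1 - Δ_0) = -78
Natural end conditions: σ_0 = σ_2 = 0.
Hence σ_0 = 0, σ_1 = -39/2, σ_2 = 0.
On [-2, -1], S(t) = 6 + 17/4·(t + 2) + 0·(t + 2)² - 13/4·(t + 2)³.
With (t + 2) = 1/3: S(-5/3) = 197/27.

7.2963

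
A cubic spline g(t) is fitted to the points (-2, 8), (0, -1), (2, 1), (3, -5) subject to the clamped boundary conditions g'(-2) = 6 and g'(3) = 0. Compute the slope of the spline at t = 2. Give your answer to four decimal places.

Write m_i for g''(x_i). With h_i = 2, 2, 1 and divided differences Δ_i = -9/2, 1, -6, the continuity of g' gives the tridiagonal system
  2·m_0 + 8·m_1 + 2·m_2 = 6(Δ_1 - Δ_0) = 33
  2·m_1 + 6·m_2 + 1·m_3 = 6(Δ_2 - Δ_1) = -42
Clamped end conditions give two more equations: 2h_0·m_0 + h_0·m_1 = 6(Δ_0 - g'(-2)) = -63 and h_2·m_2 + 2h_2·m_3 = 6(g'(3) - Δ_2) = 36.
Forward elimination and back-substitution give m_0 = -1041/46, m_1 = 633/46, m_2 = -366/23, m_3 = 597/23.
On [2, 3], g'(t) = b_2 + 2c_2·(t - 2) + 3d_2·(t - 2)² with b_2 = Δ_2 - h_2(2m_2 + m_3)/6 = -231/46, c_2 = m_2/2 = -183/23, d_2 = (m_3 - m_2)/(6h_2) = 321/46. So g'(2) = -231/46.

-5.0217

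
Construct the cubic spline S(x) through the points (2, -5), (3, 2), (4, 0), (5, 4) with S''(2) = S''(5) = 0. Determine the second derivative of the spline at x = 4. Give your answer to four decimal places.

13.2000

Write M_i for S''(x_i). With h_i = 1, 1, 1 and divided differences Δ_i = 7, -2, 4, the continuity of S' gives the tridiagonal system
  1·M_0 + 4·M_1 + 1·M_2 = 6(Δ_1 - Δ_0) = -54
  1·M_1 + 4·M_2 + 1·M_3 = 6(Δ_2 - Δ_1) = 36
Natural end conditions: M_0 = M_3 = 0.
Forward elimination and back-substitution give M_0 = 0, M_1 = -84/5, M_2 = 66/5, M_3 = 0.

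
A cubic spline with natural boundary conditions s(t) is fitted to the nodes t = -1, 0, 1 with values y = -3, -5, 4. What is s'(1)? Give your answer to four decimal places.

Let m_i = s''(x_i). Step sizes h_i = 1, 1; slopes of the chords Δ_i = (y_(i+1) - y_i)/h_i = -2, 9.
  1·m_0 + 4·m_1 + 1·m_2 = 6(Δ_1 - Δ_0) = 66
Natural end conditions: m_0 = m_2 = 0.
Hence m_0 = 0, m_1 = 33/2, m_2 = 0.
On [0, 1], s'(t) = b_1 + 2c_1·t + 3d_1·t² with b_1 = Δ_1 - h_1(2m_1 + m_2)/6 = 7/2, c_1 = m_1/2 = 33/4, d_1 = (m_2 - m_1)/(6h_1) = -11/4. So s'(1) = 47/4.

11.7500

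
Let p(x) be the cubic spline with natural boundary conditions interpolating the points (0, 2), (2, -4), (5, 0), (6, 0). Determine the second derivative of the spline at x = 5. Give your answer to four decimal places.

-2.2254

Put σ_i = p'' at the i-th knot. Here h = (2, 3, 1) and Δ = (-3, 4/3, 0), so the interior equations h_(i-1)·σ_(i-1) + 2(h_(i-1)+h_i)·σ_i + h_i·σ_(i+1) = 6(Δ_i − Δ_(i-1)) read
  2·σ_0 + 10·σ_1 + 3·σ_2 = 6(Δ_1 - Δ_0) = 26
  3·σ_1 + 8·σ_2 + 1·σ_3 = 6(Δ_2 - Δ_1) = -8
Natural end conditions: σ_0 = σ_3 = 0.
Solving the tridiagonal system: σ_0 = 0, σ_1 = 232/71, σ_2 = -158/71, σ_3 = 0.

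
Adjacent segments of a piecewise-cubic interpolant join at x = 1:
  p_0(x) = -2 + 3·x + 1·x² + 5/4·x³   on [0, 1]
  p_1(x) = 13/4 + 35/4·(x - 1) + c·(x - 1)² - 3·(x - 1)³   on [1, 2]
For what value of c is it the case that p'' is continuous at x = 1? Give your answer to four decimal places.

4.7500

p_0''(x) = 2 + 15/2·x, so p_0''(1) = 19/2. On the right, p_1''(1) = 2c, so c = 19/4.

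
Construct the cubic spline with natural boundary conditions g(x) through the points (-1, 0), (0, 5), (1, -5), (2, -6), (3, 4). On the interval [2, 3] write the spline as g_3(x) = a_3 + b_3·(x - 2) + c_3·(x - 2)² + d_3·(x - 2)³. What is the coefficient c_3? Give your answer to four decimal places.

6.1071

Write M_i for g''(x_i). With h_i = 1, 1, 1, 1 and divided differences Δ_i = 5, -10, -1, 10, the continuity of g' gives the tridiagonal system
  1·M_0 + 4·M_1 + 1·M_2 = 6(Δ_1 - Δ_0) = -90
  1·M_1 + 4·M_2 + 1·M_3 = 6(Δ_2 - Δ_1) = 54
  1·M_2 + 4·M_3 + 1·M_4 = 6(Δ_3 - Δ_2) = 66
Natural end conditions: M_0 = M_4 = 0.
Solving the tridiagonal system: M_0 = 0, M_1 = -375/14, M_2 = 120/7, M_3 = 171/14, M_4 = 0.
On [2, 3], with g_3(x) = a_3 + b_3·(x - 2) + c_3·(x - 2)² + d_3·(x - 2)³: c_3 = M_3/2 = 171/28, d_3 = (M_4 - M_3)/(6h_3) = -57/28, b_3 = Δ_3 - h_3(2M_3 + M_4)/6 = 83/14.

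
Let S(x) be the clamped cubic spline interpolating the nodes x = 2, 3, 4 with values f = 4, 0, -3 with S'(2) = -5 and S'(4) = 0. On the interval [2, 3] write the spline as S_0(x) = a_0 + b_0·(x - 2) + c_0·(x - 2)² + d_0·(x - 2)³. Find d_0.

-1

Write m_i for S''(x_i). With h_i = 1, 1 and divided differences Δ_i = -4, -3, the continuity of S' gives the tridiagonal system
  1·m_0 + 4·m_1 + 1·m_2 = 6(Δ_1 - Δ_0) = 6
Clamped end conditions give two more equations: 2h_0·m_0 + h_0·m_1 = 6(Δ_0 - S'(2)) = 6 and h_1·m_1 + 2h_1·m_2 = 6(S'(4) - Δ_1) = 18.
Hence m_0 = 4, m_1 = -2, m_2 = 10.
On [2, 3], with S_0(x) = a_0 + b_0·(x - 2) + c_0·(x - 2)² + d_0·(x - 2)³: c_0 = m_0/2 = 2, d_0 = (m_1 - m_0)/(6h_0) = -1, b_0 = Δ_0 - h_0(2m_0 + m_1)/6 = -5.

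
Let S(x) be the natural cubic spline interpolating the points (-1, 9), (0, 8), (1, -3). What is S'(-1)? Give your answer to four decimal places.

Write σ_i for S''(x_i). With h_i = 1, 1 and divided differences Δ_i = -1, -11, the continuity of S' gives the tridiagonal system
  1·σ_0 + 4·σ_1 + 1·σ_2 = 6(Δ_1 - Δ_0) = -60
Natural end conditions: σ_0 = σ_2 = 0.
Solving the tridiagonal system: σ_0 = 0, σ_1 = -15, σ_2 = 0.
On [-1, 0], S'(x) = b_0 + 2c_0·(x + 1) + 3d_0·(x + 1)² with b_0 = Δ_0 - h_0(2σ_0 + σ_1)/6 = 3/2, c_0 = σ_0/2 = 0, d_0 = (σ_1 - σ_0)/(6h_0) = -5/2. So S'(-1) = 3/2.

1.5000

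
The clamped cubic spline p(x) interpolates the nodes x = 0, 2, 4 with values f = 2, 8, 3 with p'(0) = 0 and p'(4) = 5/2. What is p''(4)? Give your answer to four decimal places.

12.2500

Let M_i = p''(x_i). Step sizes h_i = 2, 2; slopes of the chords Δ_i = (y_(i+1) - y_i)/h_i = 3, -5/2.
  2·M_0 + 8·M_1 + 2·M_2 = 6(Δ_1 - Δ_0) = -33
Clamped end conditions give two more equations: 2h_0·M_0 + h_0·M_1 = 6(Δ_0 - p'(0)) = 18 and h_1·M_1 + 2h_1·M_2 = 6(p'(4) - Δ_1) = 30.
Solving the tridiagonal system: M_0 = 37/4, M_1 = -19/2, M_2 = 49/4.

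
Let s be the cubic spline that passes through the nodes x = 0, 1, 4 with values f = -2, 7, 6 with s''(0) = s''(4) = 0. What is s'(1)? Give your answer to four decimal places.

6.6667

Let m_i = s''(x_i). Step sizes h_i = 1, 3; slopes of the chords Δ_i = (y_(i+1) - y_i)/h_i = 9, -1/3.
  1·m_0 + 8·m_1 + 3·m_2 = 6(Δ_1 - Δ_0) = -56
Natural end conditions: m_0 = m_2 = 0.
Forward elimination and back-substitution give m_0 = 0, m_1 = -7, m_2 = 0.
On [1, 4], s'(x) = b_1 + 2c_1·(x - 1) + 3d_1·(x - 1)² with b_1 = Δ_1 - h_1(2m_1 + m_2)/6 = 20/3, c_1 = m_1/2 = -7/2, d_1 = (m_2 - m_1)/(6h_1) = 7/18. So s'(1) = 20/3.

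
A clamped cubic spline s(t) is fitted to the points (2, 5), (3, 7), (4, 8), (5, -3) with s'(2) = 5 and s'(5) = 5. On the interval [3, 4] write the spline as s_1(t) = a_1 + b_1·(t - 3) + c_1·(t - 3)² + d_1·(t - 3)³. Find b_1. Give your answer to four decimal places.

With m_i denoting the second derivative at x_i, h_i = 1, 1, 1, and Δ_i = (y_(i+1) − y_i)/h_i = 2, 1, -11:
  1·m_0 + 4·m_1 + 1·m_2 = 6(Δ_1 - Δ_0) = -6
  1·m_1 + 4·m_2 + 1·m_3 = 6(Δ_2 - Δ_1) = -72
Clamped end conditions give two more equations: 2h_0·m_0 + h_0·m_1 = 6(Δ_0 - s'(2)) = -18 and h_2·m_2 + 2h_2·m_3 = 6(s'(5) - Δ_2) = 96.
Solving the tridiagonal system: m_0 = -74/5, m_1 = 58/5, m_2 = -188/5, m_3 = 334/5.
On [3, 4], with s_1(t) = a_1 + b_1·(t - 3) + c_1·(t - 3)² + d_1·(t - 3)³: c_1 = m_1/2 = 29/5, d_1 = (m_2 - m_1)/(6h_1) = -41/5, b_1 = Δ_1 - h_1(2m_1 + m_2)/6 = 17/5.

3.4000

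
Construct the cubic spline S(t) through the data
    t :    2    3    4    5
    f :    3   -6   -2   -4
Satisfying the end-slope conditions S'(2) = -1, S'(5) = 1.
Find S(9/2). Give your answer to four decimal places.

Let M_i = S''(x_i). Step sizes h_i = 1, 1, 1; slopes of the chords Δ_i = (y_(i+1) - y_i)/h_i = -9, 4, -2.
  1·M_0 + 4·M_1 + 1·M_2 = 6(Δ_1 - Δ_0) = 78
  1·M_1 + 4·M_2 + 1·M_3 = 6(Δ_2 - Δ_1) = -36
Clamped end conditions give two more equations: 2h_0·M_0 + h_0·M_1 = 6(Δ_0 - S'(2)) = -48 and h_2·M_2 + 2h_2·M_3 = 6(S'(5) - Δ_2) = 18.
Forward elimination and back-substitution give M_0 = -628/15, M_1 = 536/15, M_2 = -346/15, M_3 = 308/15.
On [4, 5], S(t) = -2 + 34/15·(t - 4) - 173/15·(t - 4)² + 109/15·(t - 4)³.
With (t - 4) = 1/2: S(9/2) = -341/120.

-2.8417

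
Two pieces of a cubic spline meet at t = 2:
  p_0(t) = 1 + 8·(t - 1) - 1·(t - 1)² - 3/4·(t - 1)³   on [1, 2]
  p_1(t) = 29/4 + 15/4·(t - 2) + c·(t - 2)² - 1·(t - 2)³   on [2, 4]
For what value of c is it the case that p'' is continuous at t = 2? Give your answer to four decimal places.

-3.2500

p_0''(t) = -2 - 9/2·(t - 1), so p_0''(2) = -13/2. On the right, p_1''(2) = 2c, so c = -13/4.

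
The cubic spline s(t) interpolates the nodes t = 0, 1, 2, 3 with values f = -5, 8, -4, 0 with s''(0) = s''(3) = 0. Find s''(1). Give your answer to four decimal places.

With M_i denoting the second derivative at x_i, h_i = 1, 1, 1, and Δ_i = (y_(i+1) − y_i)/h_i = 13, -12, 4:
  1·M_0 + 4·M_1 + 1·M_2 = 6(Δ_1 - Δ_0) = -150
  1·M_1 + 4·M_2 + 1·M_3 = 6(Δ_2 - Δ_1) = 96
Natural end conditions: M_0 = M_3 = 0.
Hence M_0 = 0, M_1 = -232/5, M_2 = 178/5, M_3 = 0.

-46.4000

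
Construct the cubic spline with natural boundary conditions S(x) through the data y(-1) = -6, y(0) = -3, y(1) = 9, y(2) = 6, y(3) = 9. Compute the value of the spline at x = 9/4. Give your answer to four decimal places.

Put m_i = S'' at the i-th knot. Here h = (1, 1, 1, 1) and Δ = (3, 12, -3, 3), so the interior equations h_(i-1)·m_(i-1) + 2(h_(i-1)+h_i)·m_i + h_i·m_(i+1) = 6(Δ_i − Δ_(i-1)) read
  1·m_0 + 4·m_1 + 1·m_2 = 6(Δ_1 - Δ_0) = 54
  1·m_1 + 4·m_2 + 1·m_3 = 6(Δ_2 - Δ_1) = -90
  1·m_2 + 4·m_3 + 1·m_4 = 6(Δ_3 - Δ_2) = 36
Natural end conditions: m_0 = m_4 = 0.
Hence m_0 = 0, m_1 = 603/28, m_2 = -225/7, m_3 = 477/28, m_4 = 0.
On [2, 3], S(x) = 6 - 75/28·(x - 2) + 477/56·(x - 2)² - 159/56·(x - 2)³.
With (x - 2) = 1/4: S(9/4) = 2979/512.

5.8184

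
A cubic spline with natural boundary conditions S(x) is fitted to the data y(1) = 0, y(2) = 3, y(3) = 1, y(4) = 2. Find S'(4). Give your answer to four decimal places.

2.1333

With σ_i denoting the second derivative at x_i, h_i = 1, 1, 1, and Δ_i = (y_(i+1) − y_i)/h_i = 3, -2, 1:
  1·σ_0 + 4·σ_1 + 1·σ_2 = 6(Δ_1 - Δ_0) = -30
  1·σ_1 + 4·σ_2 + 1·σ_3 = 6(Δ_2 - Δ_1) = 18
Natural end conditions: σ_0 = σ_3 = 0.
Solving: σ_0 = 0, σ_1 = -46/5, σ_2 = 34/5, σ_3 = 0.
On [3, 4], S'(x) = b_2 + 2c_2·(x - 3) + 3d_2·(x - 3)² with b_2 = Δ_2 - h_2(2σ_2 + σ_3)/6 = -19/15, c_2 = σ_2/2 = 17/5, d_2 = (σ_3 - σ_2)/(6h_2) = -17/15. So S'(4) = 32/15.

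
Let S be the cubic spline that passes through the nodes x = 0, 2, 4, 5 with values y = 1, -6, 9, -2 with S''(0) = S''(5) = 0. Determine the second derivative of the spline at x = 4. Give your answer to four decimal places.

-23.1818

With M_i denoting the second derivative at x_i, h_i = 2, 2, 1, and Δ_i = (y_(i+1) − y_i)/h_i = -7/2, 15/2, -11:
  2·M_0 + 8·M_1 + 2·M_2 = 6(Δ_1 - Δ_0) = 66
  2·M_1 + 6·M_2 + 1·M_3 = 6(Δ_2 - Δ_1) = -111
Natural end conditions: M_0 = M_3 = 0.
Forward elimination and back-substitution give M_0 = 0, M_1 = 309/22, M_2 = -255/11, M_3 = 0.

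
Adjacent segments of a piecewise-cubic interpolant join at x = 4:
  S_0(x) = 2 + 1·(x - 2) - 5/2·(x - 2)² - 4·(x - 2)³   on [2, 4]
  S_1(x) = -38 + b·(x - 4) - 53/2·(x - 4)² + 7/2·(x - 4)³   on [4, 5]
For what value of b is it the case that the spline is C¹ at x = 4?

-57

S_0'(x) = 1 - 5·(x - 2) - 12·(x - 2)², so S_0'(4) = -57. On the right, S_1'(4) = b, so b = -57.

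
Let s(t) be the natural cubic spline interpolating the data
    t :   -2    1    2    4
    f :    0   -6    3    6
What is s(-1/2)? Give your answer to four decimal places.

-8.2779

Let M_i = s''(x_i). Step sizes h_i = 3, 1, 2; slopes of the chords Δ_i = (y_(i+1) - y_i)/h_i = -2, 9, 3/2.
  3·M_0 + 8·M_1 + 1·M_2 = 6(Δ_1 - Δ_0) = 66
  1·M_1 + 6·M_2 + 2·M_3 = 6(Δ_2 - Δ_1) = -45
Natural end conditions: M_0 = M_3 = 0.
Solving the tridiagonal system: M_0 = 0, M_1 = 441/47, M_2 = -426/47, M_3 = 0.
On [-2, 1], s(t) = 0 - 629/94·(t + 2) + 0·(t + 2)² + 49/94·(t + 2)³.
With (t + 2) = 3/2: s(-1/2) = -6225/752.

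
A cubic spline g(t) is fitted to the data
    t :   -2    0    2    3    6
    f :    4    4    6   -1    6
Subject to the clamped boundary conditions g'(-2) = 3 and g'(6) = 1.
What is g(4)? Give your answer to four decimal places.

-1.7491

With M_i denoting the second derivative at x_i, h_i = 2, 2, 1, 3, and Δ_i = (y_(i+1) − y_i)/h_i = 0, 1, -7, 7/3:
  2·M_0 + 8·M_1 + 2·M_2 = 6(Δ_1 - Δ_0) = 6
  2·M_1 + 6·M_2 + 1·M_3 = 6(Δ_2 - Δ_1) = -48
  1·M_2 + 8·M_3 + 3·M_4 = 6(Δ_3 - Δ_2) = 56
Clamped end conditions give two more equations: 2h_0·M_0 + h_0·M_1 = 6(Δ_0 - g'(-2)) = -18 and h_3·M_3 + 2h_3·M_4 = 6(g'(6) - Δ_3) = -8.
Solving: M_0 = -579/80, M_1 = 219/40, M_2 = -933/80, M_3 = 441/40, M_4 = -1643/240.
On [3, 6], g(t) = -1 - 843/160·(t - 3) + 441/80·(t - 3)² - 4289/4320·(t - 3)³.
With (t - 3) = 1: g(4) = -1889/1080.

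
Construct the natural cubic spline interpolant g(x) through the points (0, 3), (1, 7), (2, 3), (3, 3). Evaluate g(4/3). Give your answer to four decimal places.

6.0815

Put M_i = g'' at the i-th knot. Here h = (1, 1, 1) and Δ = (4, -4, 0), so the interior equations h_(i-1)·M_(i-1) + 2(h_(i-1)+h_i)·M_i + h_i·M_(i+1) = 6(Δ_i − Δ_(i-1)) read
  1·M_0 + 4·M_1 + 1·M_2 = 6(Δ_1 - Δ_0) = -48
  1·M_1 + 4·M_2 + 1·M_3 = 6(Δ_2 - Δ_1) = 24
Natural end conditions: M_0 = M_3 = 0.
Solving the tridiagonal system: M_0 = 0, M_1 = -72/5, M_2 = 48/5, M_3 = 0.
On [1, 2], g(x) = 7 - 4/5·(x - 1) - 36/5·(x - 1)² + 4·(x - 1)³.
With (x - 1) = 1/3: g(4/3) = 821/135.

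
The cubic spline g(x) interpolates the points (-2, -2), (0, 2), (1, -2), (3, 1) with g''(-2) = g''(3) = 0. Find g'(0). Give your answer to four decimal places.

-2.7429

With σ_i denoting the second derivative at x_i, h_i = 2, 1, 2, and Δ_i = (y_(i+1) − y_i)/h_i = 2, -4, 3/2:
  2·σ_0 + 6·σ_1 + 1·σ_2 = 6(Δ_1 - Δ_0) = -36
  1·σ_1 + 6·σ_2 + 2·σ_3 = 6(Δ_2 - Δ_1) = 33
Natural end conditions: σ_0 = σ_3 = 0.
Solving: σ_0 = 0, σ_1 = -249/35, σ_2 = 234/35, σ_3 = 0.
On [0, 1], g'(x) = b_1 + 2c_1·x + 3d_1·x² with b_1 = Δ_1 - h_1(2σ_1 + σ_2)/6 = -96/35, c_1 = σ_1/2 = -249/70, d_1 = (σ_2 - σ_1)/(6h_1) = 23/10. So g'(0) = -96/35.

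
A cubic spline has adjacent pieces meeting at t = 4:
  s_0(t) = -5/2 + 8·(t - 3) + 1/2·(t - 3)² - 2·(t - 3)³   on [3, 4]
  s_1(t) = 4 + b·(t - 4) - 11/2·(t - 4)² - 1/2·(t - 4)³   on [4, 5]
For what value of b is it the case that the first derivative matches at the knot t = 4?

3

s_0'(t) = 8 + 1·(t - 3) - 6·(t - 3)², so s_0'(4) = 3. On the right, s_1'(4) = b, so b = 3.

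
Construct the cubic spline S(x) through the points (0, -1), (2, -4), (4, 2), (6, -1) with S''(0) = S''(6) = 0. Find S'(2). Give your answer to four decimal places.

1.5000

Write m_i for S''(x_i). With h_i = 2, 2, 2 and divided differences Δ_i = -3/2, 3, -3/2, the continuity of S' gives the tridiagonal system
  2·m_0 + 8·m_1 + 2·m_2 = 6(Δ_1 - Δ_0) = 27
  2·m_1 + 8·m_2 + 2·m_3 = 6(Δ_2 - Δ_1) = -27
Natural end conditions: m_0 = m_3 = 0.
Forward elimination and back-substitution give m_0 = 0, m_1 = 9/2, m_2 = -9/2, m_3 = 0.
On [2, 4], S'(x) = b_1 + 2c_1·(x - 2) + 3d_1·(x - 2)² with b_1 = Δ_1 - h_1(2m_1 + m_2)/6 = 3/2, c_1 = m_1/2 = 9/4, d_1 = (m_2 - m_1)/(6h_1) = -3/4. So S'(2) = 3/2.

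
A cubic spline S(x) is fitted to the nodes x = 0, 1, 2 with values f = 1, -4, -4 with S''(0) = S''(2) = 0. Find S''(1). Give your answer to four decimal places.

With M_i denoting the second derivative at x_i, h_i = 1, 1, and Δ_i = (y_(i+1) − y_i)/h_i = -5, 0:
  1·M_0 + 4·M_1 + 1·M_2 = 6(Δ_1 - Δ_0) = 30
Natural end conditions: M_0 = M_2 = 0.
Forward elimination and back-substitution give M_0 = 0, M_1 = 15/2, M_2 = 0.

7.5000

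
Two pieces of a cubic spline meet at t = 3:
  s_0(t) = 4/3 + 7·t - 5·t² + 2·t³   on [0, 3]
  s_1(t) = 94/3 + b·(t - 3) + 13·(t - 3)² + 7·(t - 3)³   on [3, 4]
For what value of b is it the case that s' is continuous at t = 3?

31

s_0'(t) = 7 - 10·t + 6·t², so s_0'(3) = 31. On the right, s_1'(3) = b, so b = 31.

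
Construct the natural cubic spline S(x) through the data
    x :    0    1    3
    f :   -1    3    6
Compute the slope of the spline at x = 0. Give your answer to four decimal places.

4.4167

Let σ_i = S''(x_i). Step sizes h_i = 1, 2; slopes of the chords Δ_i = (y_(i+1) - y_i)/h_i = 4, 3/2.
  1·σ_0 + 6·σ_1 + 2·σ_2 = 6(Δ_1 - Δ_0) = -15
Natural end conditions: σ_0 = σ_2 = 0.
Forward elimination and back-substitution give σ_0 = 0, σ_1 = -5/2, σ_2 = 0.
On [0, 1], S'(x) = b_0 + 2c_0·x + 3d_0·x² with b_0 = Δ_0 - h_0(2σ_0 + σ_1)/6 = 53/12, c_0 = σ_0/2 = 0, d_0 = (σ_1 - σ_0)/(6h_0) = -5/12. So S'(0) = 53/12.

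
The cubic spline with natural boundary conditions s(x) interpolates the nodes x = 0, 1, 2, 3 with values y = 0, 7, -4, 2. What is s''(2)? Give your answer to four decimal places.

34.4000

Write M_i for s''(x_i). With h_i = 1, 1, 1 and divided differences Δ_i = 7, -11, 6, the continuity of s' gives the tridiagonal system
  1·M_0 + 4·M_1 + 1·M_2 = 6(Δ_1 - Δ_0) = -108
  1·M_1 + 4·M_2 + 1·M_3 = 6(Δ_2 - Δ_1) = 102
Natural end conditions: M_0 = M_3 = 0.
Forward elimination and back-substitution give M_0 = 0, M_1 = -178/5, M_2 = 172/5, M_3 = 0.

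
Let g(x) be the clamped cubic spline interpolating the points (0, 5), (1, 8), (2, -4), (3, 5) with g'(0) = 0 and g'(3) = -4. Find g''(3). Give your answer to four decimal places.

-69.0667

With σ_i denoting the second derivative at x_i, h_i = 1, 1, 1, and Δ_i = (y_(i+1) − y_i)/h_i = 3, -12, 9:
  1·σ_0 + 4·σ_1 + 1·σ_2 = 6(Δ_1 - Δ_0) = -90
  1·σ_1 + 4·σ_2 + 1·σ_3 = 6(Δ_2 - Δ_1) = 126
Clamped end conditions give two more equations: 2h_0·σ_0 + h_0·σ_1 = 6(Δ_0 - g'(0)) = 18 and h_2·σ_2 + 2h_2·σ_3 = 6(g'(3) - Δ_2) = -78.
Hence σ_0 = 476/15, σ_1 = -682/15, σ_2 = 902/15, σ_3 = -1036/15.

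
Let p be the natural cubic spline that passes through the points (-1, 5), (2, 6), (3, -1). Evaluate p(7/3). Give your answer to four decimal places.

4.0062

Write m_i for p''(x_i). With h_i = 3, 1 and divided differences Δ_i = 1/3, -7, the continuity of p' gives the tridiagonal system
  3·m_0 + 8·m_1 + 1·m_2 = 6(Δ_1 - Δ_0) = -44
Natural end conditions: m_0 = m_2 = 0.
Solving the tridiagonal system: m_0 = 0, m_1 = -11/2, m_2 = 0.
On [2, 3], p(x) = 6 - 31/6·(x - 2) - 11/4·(x - 2)² + 11/12·(x - 2)³.
With (x - 2) = 1/3: p(7/3) = 649/162.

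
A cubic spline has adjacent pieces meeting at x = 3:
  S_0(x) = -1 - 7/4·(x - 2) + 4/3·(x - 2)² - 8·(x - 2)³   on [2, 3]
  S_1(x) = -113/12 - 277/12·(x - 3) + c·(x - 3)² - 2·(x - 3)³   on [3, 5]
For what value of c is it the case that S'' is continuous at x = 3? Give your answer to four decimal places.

S_0''(x) = 8/3 - 48·(x - 2), so S_0''(3) = -136/3. On the right, S_1''(3) = 2c, so c = -68/3.

-22.6667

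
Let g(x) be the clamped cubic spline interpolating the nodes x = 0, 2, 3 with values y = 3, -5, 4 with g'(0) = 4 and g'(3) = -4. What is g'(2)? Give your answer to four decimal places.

Write m_i for g''(x_i). With h_i = 2, 1 and divided differences Δ_i = -4, 9, the continuity of g' gives the tridiagonal system
  2·m_0 + 6·m_1 + 1·m_2 = 6(Δ_1 - Δ_0) = 78
Clamped end conditions give two more equations: 2h_0·m_0 + h_0·m_1 = 6(Δ_0 - g'(0)) = -48 and h_1·m_1 + 2h_1·m_2 = 6(g'(3) - Δ_1) = -78.
Forward elimination and back-substitution give m_0 = -83/3, m_1 = 94/3, m_2 = -164/3.
On [2, 3], g'(x) = b_1 + 2c_1·(x - 2) + 3d_1·(x - 2)² with b_1 = Δ_1 - h_1(2m_1 + m_2)/6 = 23/3, c_1 = m_1/2 = 47/3, d_1 = (m_2 - m_1)/(6h_1) = -43/3. So g'(2) = 23/3.

7.6667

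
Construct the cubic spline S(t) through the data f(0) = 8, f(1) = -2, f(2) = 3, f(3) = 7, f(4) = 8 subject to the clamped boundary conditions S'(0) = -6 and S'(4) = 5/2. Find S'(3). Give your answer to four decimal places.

1.2589

With M_i denoting the second derivative at x_i, h_i = 1, 1, 1, 1, and Δ_i = (y_(i+1) − y_i)/h_i = -10, 5, 4, 1:
  1·M_0 + 4·M_1 + 1·M_2 = 6(Δ_1 - Δ_0) = 90
  1·M_1 + 4·M_2 + 1·M_3 = 6(Δ_2 - Δ_1) = -6
  1·M_2 + 4·M_3 + 1·M_4 = 6(Δ_3 - Δ_2) = -18
Clamped end conditions give two more equations: 2h_0·M_0 + h_0·M_1 = 6(Δ_0 - S'(0)) = -24 and h_3·M_3 + 2h_3·M_4 = 6(S'(4) - Δ_3) = 9.
Hence M_0 = -1555/56, M_1 = 883/28, M_2 = -67/8, M_3 = -113/28, M_4 = 365/56.
On [3, 4], S'(t) = b_3 + 2c_3·(t - 3) + 3d_3·(t - 3)² with b_3 = Δ_3 - h_3(2M_3 + M_4)/6 = 141/112, c_3 = M_3/2 = -113/56, d_3 = (M_4 - M_3)/(6h_3) = 197/112. So S'(3) = 141/112.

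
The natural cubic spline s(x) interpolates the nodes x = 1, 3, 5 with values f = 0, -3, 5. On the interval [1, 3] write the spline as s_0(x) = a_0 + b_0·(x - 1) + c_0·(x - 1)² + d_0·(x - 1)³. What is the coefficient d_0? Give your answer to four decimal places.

With m_i denoting the second derivative at x_i, h_i = 2, 2, and Δ_i = (y_(i+1) − y_i)/h_i = -3/2, 4:
  2·m_0 + 8·m_1 + 2·m_2 = 6(Δ_1 - Δ_0) = 33
Natural end conditions: m_0 = m_2 = 0.
Solving the tridiagonal system: m_0 = 0, m_1 = 33/8, m_2 = 0.
On [1, 3], with s_0(x) = a_0 + b_0·(x - 1) + c_0·(x - 1)² + d_0·(x - 1)³: c_0 = m_0/2 = 0, d_0 = (m_1 - m_0)/(6h_0) = 11/32, b_0 = Δ_0 - h_0(2m_0 + m_1)/6 = -23/8.

0.3438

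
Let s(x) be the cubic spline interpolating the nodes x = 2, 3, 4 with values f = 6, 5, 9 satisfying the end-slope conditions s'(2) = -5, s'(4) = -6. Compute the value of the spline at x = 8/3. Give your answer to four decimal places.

Let m_i = s''(x_i). Step sizes h_i = 1, 1; slopes of the chords Δ_i = (y_(i+1) - y_i)/h_i = -1, 4.
  1·m_0 + 4·m_1 + 1·m_2 = 6(Δ_1 - Δ_0) = 30
Clamped end conditions give two more equations: 2h_0·m_0 + h_0·m_1 = 6(Δ_0 - s'(2)) = 24 and h_1·m_1 + 2h_1·m_2 = 6(s'(4) - Δ_1) = -60.
Hence m_0 = 4, m_1 = 16, m_2 = -38.
On [2, 3], s(x) = 6 - 5·(x - 2) + 2·(x - 2)² + 2·(x - 2)³.
With (x - 2) = 2/3: s(8/3) = 112/27.

4.1481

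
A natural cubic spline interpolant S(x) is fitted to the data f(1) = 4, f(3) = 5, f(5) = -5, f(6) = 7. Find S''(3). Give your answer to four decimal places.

Let m_i = S''(x_i). Step sizes h_i = 2, 2, 1; slopes of the chords Δ_i = (y_(i+1) - y_i)/h_i = 1/2, -5, 12.
  2·m_0 + 8·m_1 + 2·m_2 = 6(Δ_1 - Δ_0) = -33
  2·m_1 + 6·m_2 + 1·m_3 = 6(Δ_2 - Δ_1) = 102
Natural end conditions: m_0 = m_3 = 0.
Hence m_0 = 0, m_1 = -201/22, m_2 = 441/22, m_3 = 0.

-9.1364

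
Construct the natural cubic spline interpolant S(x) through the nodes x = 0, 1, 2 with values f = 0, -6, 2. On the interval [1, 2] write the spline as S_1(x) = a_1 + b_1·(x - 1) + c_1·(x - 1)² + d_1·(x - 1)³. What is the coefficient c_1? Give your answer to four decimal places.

10.5000

Let M_i = S''(x_i). Step sizes h_i = 1, 1; slopes of the chords Δ_i = (y_(i+1) - y_i)/h_i = -6, 8.
  1·M_0 + 4·M_1 + 1·M_2 = 6(Δ_1 - Δ_0) = 84
Natural end conditions: M_0 = M_2 = 0.
Hence M_0 = 0, M_1 = 21, M_2 = 0.
On [1, 2], with S_1(x) = a_1 + b_1·(x - 1) + c_1·(x - 1)² + d_1·(x - 1)³: c_1 = M_1/2 = 21/2, d_1 = (M_2 - M_1)/(6h_1) = -7/2, b_1 = Δ_1 - h_1(2M_1 + M_2)/6 = 1.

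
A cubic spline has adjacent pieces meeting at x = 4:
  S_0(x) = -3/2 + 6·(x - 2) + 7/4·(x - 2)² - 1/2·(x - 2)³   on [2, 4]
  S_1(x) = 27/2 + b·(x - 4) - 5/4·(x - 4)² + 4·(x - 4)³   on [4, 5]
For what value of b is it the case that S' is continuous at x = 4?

S_0'(x) = 6 + 7/2·(x - 2) - 3/2·(x - 2)², so S_0'(4) = 7. On the right, S_1'(4) = b, so b = 7.

7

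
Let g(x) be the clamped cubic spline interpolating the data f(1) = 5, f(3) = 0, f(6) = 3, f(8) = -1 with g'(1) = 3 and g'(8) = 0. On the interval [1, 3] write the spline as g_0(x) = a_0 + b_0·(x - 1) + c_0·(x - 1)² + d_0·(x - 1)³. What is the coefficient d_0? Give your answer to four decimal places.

With M_i denoting the second derivative at x_i, h_i = 2, 3, 2, and Δ_i = (y_(i+1) − y_i)/h_i = -5/2, 1, -2:
  2·M_0 + 10·M_1 + 3·M_2 = 6(Δ_1 - Δ_0) = 21
  3·M_1 + 10·M_2 + 2·M_3 = 6(Δ_2 - Δ_1) = -18
Clamped end conditions give two more equations: 2h_0·M_0 + h_0·M_1 = 6(Δ_0 - g'(1)) = -33 and h_2·M_2 + 2h_2·M_3 = 6(g'(8) - Δ_2) = 12.
Solving the tridiagonal system: M_0 = -355/32, M_1 = 91/16, M_2 = -73/16, M_3 = 169/32.
On [1, 3], with g_0(x) = a_0 + b_0·(x - 1) + c_0·(x - 1)² + d_0·(x - 1)³: c_0 = M_0/2 = -355/64, d_0 = (M_1 - M_0)/(6h_0) = 179/128, b_0 = Δ_0 - h_0(2M_0 + M_1)/6 = 3.

1.3984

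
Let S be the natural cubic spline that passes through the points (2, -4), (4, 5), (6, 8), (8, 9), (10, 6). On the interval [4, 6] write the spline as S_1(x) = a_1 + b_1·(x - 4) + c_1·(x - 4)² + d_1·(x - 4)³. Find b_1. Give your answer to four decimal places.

2.9643

Let M_i = S''(x_i). Step sizes h_i = 2, 2, 2, 2; slopes of the chords Δ_i = (y_(i+1) - y_i)/h_i = 9/2, 3/2, 1/2, -3/2.
  2·M_0 + 8·M_1 + 2·M_2 = 6(Δ_1 - Δ_0) = -18
  2·M_1 + 8·M_2 + 2·M_3 = 6(Δ_2 - Δ_1) = -6
  2·M_2 + 8·M_3 + 2·M_4 = 6(Δ_3 - Δ_2) = -12
Natural end conditions: M_0 = M_4 = 0.
Solving: M_0 = 0, M_1 = -129/56, M_2 = 3/14, M_3 = -87/56, M_4 = 0.
On [4, 6], with S_1(x) = a_1 + b_1·(x - 4) + c_1·(x - 4)² + d_1·(x - 4)³: c_1 = M_1/2 = -129/112, d_1 = (M_2 - M_1)/(6h_1) = 47/224, b_1 = Δ_1 - h_1(2M_1 + M_2)/6 = 83/28.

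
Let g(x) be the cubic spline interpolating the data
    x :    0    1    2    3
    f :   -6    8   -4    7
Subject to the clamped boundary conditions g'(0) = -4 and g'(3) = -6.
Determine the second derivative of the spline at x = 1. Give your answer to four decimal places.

-82.1333

Write M_i for g''(x_i). With h_i = 1, 1, 1 and divided differences Δ_i = 14, -12, 11, the continuity of g' gives the tridiagonal system
  1·M_0 + 4·M_1 + 1·M_2 = 6(Δ_1 - Δ_0) = -156
  1·M_1 + 4·M_2 + 1·M_3 = 6(Δ_2 - Δ_1) = 138
Clamped end conditions give two more equations: 2h_0·M_0 + h_0·M_1 = 6(Δ_0 - g'(0)) = 108 and h_2·M_2 + 2h_2·M_3 = 6(g'(3) - Δ_2) = -102.
Hence M_0 = 1426/15, M_1 = -1232/15, M_2 = 1162/15, M_3 = -1346/15.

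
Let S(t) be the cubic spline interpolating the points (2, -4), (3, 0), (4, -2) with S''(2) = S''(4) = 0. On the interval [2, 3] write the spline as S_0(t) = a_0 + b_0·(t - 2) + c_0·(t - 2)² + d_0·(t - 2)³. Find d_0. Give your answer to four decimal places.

Write M_i for S''(x_i). With h_i = 1, 1 and divided differences Δ_i = 4, -2, the continuity of S' gives the tridiagonal system
  1·M_0 + 4·M_1 + 1·M_2 = 6(Δ_1 - Δ_0) = -36
Natural end conditions: M_0 = M_2 = 0.
Solving: M_0 = 0, M_1 = -9, M_2 = 0.
On [2, 3], with S_0(t) = a_0 + b_0·(t - 2) + c_0·(t - 2)² + d_0·(t - 2)³: c_0 = M_0/2 = 0, d_0 = (M_1 - M_0)/(6h_0) = -3/2, b_0 = Δ_0 - h_0(2M_0 + M_1)/6 = 11/2.

-1.5000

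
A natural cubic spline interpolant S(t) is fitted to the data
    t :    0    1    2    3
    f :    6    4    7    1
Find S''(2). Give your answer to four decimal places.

Let m_i = S''(x_i). Step sizes h_i = 1, 1, 1; slopes of the chords Δ_i = (y_(i+1) - y_i)/h_i = -2, 3, -6.
  1·m_0 + 4·m_1 + 1·m_2 = 6(Δ_1 - Δ_0) = 30
  1·m_1 + 4·m_2 + 1·m_3 = 6(Δ_2 - Δ_1) = -54
Natural end conditions: m_0 = m_3 = 0.
Forward elimination and back-substitution give m_0 = 0, m_1 = 58/5, m_2 = -82/5, m_3 = 0.

-16.4000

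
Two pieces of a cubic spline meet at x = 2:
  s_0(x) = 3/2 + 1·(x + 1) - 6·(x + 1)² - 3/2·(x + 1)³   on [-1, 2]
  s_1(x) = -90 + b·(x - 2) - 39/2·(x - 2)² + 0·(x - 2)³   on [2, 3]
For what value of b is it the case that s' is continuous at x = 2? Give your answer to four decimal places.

-75.5000

s_0'(x) = 1 - 12·(x + 1) - 9/2·(x + 1)², so s_0'(2) = -151/2. On the right, s_1'(2) = b, so b = -151/2.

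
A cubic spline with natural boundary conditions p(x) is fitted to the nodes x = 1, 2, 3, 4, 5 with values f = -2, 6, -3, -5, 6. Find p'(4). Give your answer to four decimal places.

With m_i denoting the second derivative at x_i, h_i = 1, 1, 1, 1, and Δ_i = (y_(i+1) − y_i)/h_i = 8, -9, -2, 11:
  1·m_0 + 4·m_1 + 1·m_2 = 6(Δ_1 - Δ_0) = -102
  1·m_1 + 4·m_2 + 1·m_3 = 6(Δ_2 - Δ_1) = 42
  1·m_2 + 4·m_3 + 1·m_4 = 6(Δ_3 - Δ_2) = 78
Natural end conditions: m_0 = m_4 = 0.
Forward elimination and back-substitution give m_0 = 0, m_1 = -405/14, m_2 = 96/7, m_3 = 225/14, m_4 = 0.
On [4, 5], p'(x) = b_3 + 2c_3·(x - 4) + 3d_3·(x - 4)² with b_3 = Δ_3 - h_3(2m_3 + m_4)/6 = 79/14, c_3 = m_3/2 = 225/28, d_3 = (m_4 - m_3)/(6h_3) = -75/28. So p'(4) = 79/14.

5.6429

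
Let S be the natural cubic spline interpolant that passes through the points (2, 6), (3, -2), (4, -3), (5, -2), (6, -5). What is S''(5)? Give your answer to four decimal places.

Let M_i = S''(x_i). Step sizes h_i = 1, 1, 1, 1; slopes of the chords Δ_i = (y_(i+1) - y_i)/h_i = -8, -1, 1, -3.
  1·M_0 + 4·M_1 + 1·M_2 = 6(Δ_1 - Δ_0) = 42
  1·M_1 + 4·M_2 + 1·M_3 = 6(Δ_2 - Δ_1) = 12
  1·M_2 + 4·M_3 + 1·M_4 = 6(Δ_3 - Δ_2) = -24
Natural end conditions: M_0 = M_4 = 0.
Forward elimination and back-substitution give M_0 = 0, M_1 = 279/28, M_2 = 15/7, M_3 = -183/28, M_4 = 0.

-6.5357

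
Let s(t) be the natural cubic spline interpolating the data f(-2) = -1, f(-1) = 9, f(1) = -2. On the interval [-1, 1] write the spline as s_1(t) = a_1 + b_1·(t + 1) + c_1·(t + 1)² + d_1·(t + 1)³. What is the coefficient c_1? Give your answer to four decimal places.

Write M_i for s''(x_i). With h_i = 1, 2 and divided differences Δ_i = 10, -11/2, the continuity of s' gives the tridiagonal system
  1·M_0 + 6·M_1 + 2·M_2 = 6(Δ_1 - Δ_0) = -93
Natural end conditions: M_0 = M_2 = 0.
Hence M_0 = 0, M_1 = -31/2, M_2 = 0.
On [-1, 1], with s_1(t) = a_1 + b_1·(t + 1) + c_1·(t + 1)² + d_1·(t + 1)³: c_1 = M_1/2 = -31/4, d_1 = (M_2 - M_1)/(6h_1) = 31/24, b_1 = Δ_1 - h_1(2M_1 + M_2)/6 = 29/6.

-7.7500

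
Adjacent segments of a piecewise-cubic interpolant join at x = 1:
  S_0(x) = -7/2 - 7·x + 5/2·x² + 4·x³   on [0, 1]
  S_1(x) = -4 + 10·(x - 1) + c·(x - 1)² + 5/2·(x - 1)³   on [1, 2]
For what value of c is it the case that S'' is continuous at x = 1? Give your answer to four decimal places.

14.5000

S_0''(x) = 5 + 24·x, so S_0''(1) = 29. On the right, S_1''(1) = 2c, so c = 29/2.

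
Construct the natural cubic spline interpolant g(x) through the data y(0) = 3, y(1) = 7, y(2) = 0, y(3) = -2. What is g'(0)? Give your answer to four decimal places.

Write M_i for g''(x_i). With h_i = 1, 1, 1 and divided differences Δ_i = 4, -7, -2, the continuity of g' gives the tridiagonal system
  1·M_0 + 4·M_1 + 1·M_2 = 6(Δ_1 - Δ_0) = -66
  1·M_1 + 4·M_2 + 1·M_3 = 6(Δ_2 - Δ_1) = 30
Natural end conditions: M_0 = M_3 = 0.
Solving: M_0 = 0, M_1 = -98/5, M_2 = 62/5, M_3 = 0.
On [0, 1], g'(x) = b_0 + 2c_0·x + 3d_0·x² with b_0 = Δ_0 - h_0(2M_0 + M_1)/6 = 109/15, c_0 = M_0/2 = 0, d_0 = (M_1 - M_0)/(6h_0) = -49/15. So g'(0) = 109/15.

7.2667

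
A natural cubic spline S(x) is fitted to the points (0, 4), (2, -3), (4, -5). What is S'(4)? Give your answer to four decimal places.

-0.3750

Write M_i for S''(x_i). With h_i = 2, 2 and divided differences Δ_i = -7/2, -1, the continuity of S' gives the tridiagonal system
  2·M_0 + 8·M_1 + 2·M_2 = 6(Δ_1 - Δ_0) = 15
Natural end conditions: M_0 = M_2 = 0.
Solving: M_0 = 0, M_1 = 15/8, M_2 = 0.
On [2, 4], S'(x) = b_1 + 2c_1·(x - 2) + 3d_1·(x - 2)² with b_1 = Δ_1 - h_1(2M_1 + M_2)/6 = -9/4, c_1 = M_1/2 = 15/16, d_1 = (M_2 - M_1)/(6h_1) = -5/32. So S'(4) = -3/8.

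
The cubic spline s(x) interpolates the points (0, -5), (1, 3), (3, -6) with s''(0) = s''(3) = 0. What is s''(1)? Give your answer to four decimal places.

Let M_i = s''(x_i). Step sizes h_i = 1, 2; slopes of the chords Δ_i = (y_(i+1) - y_i)/h_i = 8, -9/2.
  1·M_0 + 6·M_1 + 2·M_2 = 6(Δ_1 - Δ_0) = -75
Natural end conditions: M_0 = M_2 = 0.
Forward elimination and back-substitution give M_0 = 0, M_1 = -25/2, M_2 = 0.

-12.5000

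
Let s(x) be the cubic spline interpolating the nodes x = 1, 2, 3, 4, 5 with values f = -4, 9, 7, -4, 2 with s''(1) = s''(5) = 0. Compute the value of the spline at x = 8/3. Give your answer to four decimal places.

With M_i denoting the second derivative at x_i, h_i = 1, 1, 1, 1, and Δ_i = (y_(i+1) − y_i)/h_i = 13, -2, -11, 6:
  1·M_0 + 4·M_1 + 1·M_2 = 6(Δ_1 - Δ_0) = -90
  1·M_1 + 4·M_2 + 1·M_3 = 6(Δ_2 - Δ_1) = -54
  1·M_2 + 4·M_3 + 1·M_4 = 6(Δ_3 - Δ_2) = 102
Natural end conditions: M_0 = M_4 = 0.
Hence M_0 = 0, M_1 = -129/7, M_2 = -114/7, M_3 = 207/7, M_4 = 0.
On [2, 3], s(x) = 9 + 48/7·(x - 2) - 129/14·(x - 2)² + 5/14·(x - 2)³.
With (x - 2) = 2/3: s(8/3) = 1811/189.

9.5820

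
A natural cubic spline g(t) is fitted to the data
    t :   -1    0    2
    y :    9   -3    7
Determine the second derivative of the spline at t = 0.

With M_i denoting the second derivative at x_i, h_i = 1, 2, and Δ_i = (y_(i+1) − y_i)/h_i = -12, 5:
  1·M_0 + 6·M_1 + 2·M_2 = 6(Δ_1 - Δ_0) = 102
Natural end conditions: M_0 = M_2 = 0.
Solving the tridiagonal system: M_0 = 0, M_1 = 17, M_2 = 0.

17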